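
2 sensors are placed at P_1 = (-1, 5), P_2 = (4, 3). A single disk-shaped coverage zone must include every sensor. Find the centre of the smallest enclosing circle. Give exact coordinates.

The smallest circle enclosing two points has them as diameter endpoints.
Centre = midpoint = (1.5, 4); r² = |P_1P_2|²/4 = 29/4 = 7.25.
Centre = (1.5, 4).

(1.5, 4)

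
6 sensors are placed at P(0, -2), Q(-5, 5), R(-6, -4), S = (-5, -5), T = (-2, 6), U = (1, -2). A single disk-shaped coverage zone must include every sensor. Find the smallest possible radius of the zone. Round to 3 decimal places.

A smallest enclosing disk is always determined by at most three of the input points on its boundary.
The farthest pair is S–T with squared distance 130. The circle on this segment as diameter has centre (-3.5, 0.5) and r² = 130/4 = 32.5.
Check P: distance² to centre = 18.5 ≤ 32.5, so it lies inside.
All remaining points lie in this disk, and no smaller disk contains both endpoints, so this is the minimum enclosing circle.
r = √(32.5) ≈ 5.701.

5.701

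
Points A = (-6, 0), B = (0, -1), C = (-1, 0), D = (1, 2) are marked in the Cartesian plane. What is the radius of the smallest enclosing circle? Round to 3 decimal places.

A smallest enclosing disk is always determined by at most three of the input points on its boundary.
The farthest pair is A–D with squared distance 53. The circle on this segment as diameter has centre (-2.5, 1) and r² = 53/4 = 13.25.
Check B: distance² to centre = 10.25 ≤ 13.25, so it lies inside.
All remaining points lie in this disk, and no smaller disk contains both endpoints, so this is the minimum enclosing circle.
r = √(13.25) ≈ 3.640.

3.640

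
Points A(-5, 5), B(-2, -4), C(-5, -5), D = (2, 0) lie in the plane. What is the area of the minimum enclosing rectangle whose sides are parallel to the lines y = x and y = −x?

In coordinates u = x + y, v = x − y the rectangle is axis-aligned; the map (x,y)→(u,v) scales areas by 2.
u-values: 0, -6, -10, 2; range = 2 − (-10) = 12.
v-values: -10, 2, 0, 2; range = 2 − (-10) = 12.
Area = (12 × 12) / 2 = 72.

72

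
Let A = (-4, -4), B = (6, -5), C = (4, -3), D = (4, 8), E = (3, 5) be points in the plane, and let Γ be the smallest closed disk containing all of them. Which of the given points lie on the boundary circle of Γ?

A, B, D

The minimum enclosing circle of a finite set is fixed by two of the points (as a diameter) or three (as a circumcircle).
The minimum enclosing circle is determined by three boundary points: A, B, D.
Their circumcentre is (1.546875, 0.96875) with r² = 55.4562988281.
The farthest remaining point C is at distance² 21.7687988281 ≤ 55.4562988281.
The points at distance exactly r from the centre are A, B, D — 3 points.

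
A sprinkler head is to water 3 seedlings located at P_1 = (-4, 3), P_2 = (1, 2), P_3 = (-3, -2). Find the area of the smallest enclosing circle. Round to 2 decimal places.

Side lengths²: P_1P_2² = 26, P_1P_3² = 26, P_2P_3² = 32.
Since P_2P_3² = 32 < 26 + 26 = 52, the triangle is acute, so the smallest enclosing circle is the circumcircle.
Circumcentre = (-11/6, 5/6), r² = 169/18.
Area = π·r² = π·169/18 ≈ 29.50.

29.50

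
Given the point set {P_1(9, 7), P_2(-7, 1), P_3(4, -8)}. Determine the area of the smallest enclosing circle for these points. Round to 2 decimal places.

262.62

Side lengths²: P_1P_2² = 292, P_1P_3² = 250, P_2P_3² = 202.
Since P_1P_2² = 292 < 250 + 202 = 452, the triangle is acute, so the smallest enclosing circle is the circumcircle.
Circumcentre = (15/7, 20/21), r² = 36865/441.
Area = π·r² = π·36865/441 ≈ 262.62.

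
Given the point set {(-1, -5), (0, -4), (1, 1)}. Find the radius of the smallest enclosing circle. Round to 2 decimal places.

3.16

Call the three points A, B, C in the order given.
Side lengths²: AB² = 2, AC² = 40, BC² = 26.
Since AC² = 40 ≥ 26 + 2 = 28, the angle opposite AC is not acute, so the smallest enclosing circle has AC as diameter.
Centre = midpoint of AC = (0, -2), r² = 40/4 = 10.
r = √10 ≈ 3.16.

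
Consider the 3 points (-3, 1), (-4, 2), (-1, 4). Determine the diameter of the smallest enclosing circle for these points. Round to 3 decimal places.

3.677

Call the three points A, B, C in the order given.
Side lengths²: AB² = 2, AC² = 13, BC² = 13.
Since BC² = 13 < 13 + 2 = 15, the triangle is acute, so the smallest enclosing circle is the circumcircle.
Circumcentre = (-2.3, 2.7), r² = 3.38.
Diameter = 2r = 2√(3.38) ≈ 3.677.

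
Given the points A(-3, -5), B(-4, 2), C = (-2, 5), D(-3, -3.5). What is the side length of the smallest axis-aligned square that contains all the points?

10

The bounding box has width 2 and height 10.
An axis-aligned square enclosing the set must have side ≥ max(width, height).
So the minimum side is max(2, 10) = 10.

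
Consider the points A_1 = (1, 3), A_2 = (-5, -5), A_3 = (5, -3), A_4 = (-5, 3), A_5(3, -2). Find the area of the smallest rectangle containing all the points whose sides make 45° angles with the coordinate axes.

In coordinates u = x + y, v = x − y the rectangle is axis-aligned; the map (x,y)→(u,v) scales areas by 2.
u-values: 4, -10, 2, -2, 1; range = 4 − (-10) = 14.
v-values: -2, 0, 8, -8, 5; range = 8 − (-8) = 16.
Area = (14 × 16) / 2 = 112.

112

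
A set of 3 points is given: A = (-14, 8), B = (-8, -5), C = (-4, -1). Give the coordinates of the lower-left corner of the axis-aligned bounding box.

(-14, -5)

x-range [-14, -4], y-range [-5, 8].
The lower-left corner is (-14, -5).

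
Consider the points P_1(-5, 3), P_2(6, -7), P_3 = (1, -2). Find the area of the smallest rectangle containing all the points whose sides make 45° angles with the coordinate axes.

10.5

In coordinates u = x + y, v = x − y the rectangle is axis-aligned; the map (x,y)→(u,v) scales areas by 2.
u-values: -2, -1, -1; range = -1 − (-2) = 1.
v-values: -8, 13, 3; range = 13 − (-8) = 21.
Area = (1 × 21) / 2 = 10.5.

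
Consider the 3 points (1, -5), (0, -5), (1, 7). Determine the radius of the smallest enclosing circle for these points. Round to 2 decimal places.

Call the three points A, B, C in the order given.
Side lengths²: AB² = 1, AC² = 144, BC² = 145.
Since BC² = 145 ≥ 144 + 1 = 145, the angle opposite BC is not acute, so the smallest enclosing circle has BC as diameter.
Centre = midpoint of BC = (0.5, 1), r² = 145/4 = 36.25.
r = √(36.25) ≈ 6.02.

6.02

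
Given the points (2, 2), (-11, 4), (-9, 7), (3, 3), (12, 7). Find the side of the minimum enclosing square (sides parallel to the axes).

The bounding box has width 23 and height 5.
An axis-aligned square enclosing the set must have side ≥ max(width, height).
So the minimum side is max(23, 5) = 23.

23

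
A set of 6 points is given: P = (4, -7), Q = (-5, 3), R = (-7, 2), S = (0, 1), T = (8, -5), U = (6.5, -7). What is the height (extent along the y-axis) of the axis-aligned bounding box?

max y = 3, min y = -7, so height = 10.

10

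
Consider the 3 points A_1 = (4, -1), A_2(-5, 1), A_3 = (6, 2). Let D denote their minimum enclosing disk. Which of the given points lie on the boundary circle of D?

A_2, A_3

Side lengths²: A_1A_2² = 85, A_1A_3² = 13, A_2A_3² = 122.
Since A_2A_3² = 122 ≥ 85 + 13 = 98, the angle opposite A_2A_3 is not acute, so the smallest enclosing circle has A_2A_3 as diameter.
Centre = midpoint of A_2A_3 = (0.5, 1.5), r² = 122/4 = 30.5.
The points at distance exactly r from the centre are A_2, A_3 — 2 points.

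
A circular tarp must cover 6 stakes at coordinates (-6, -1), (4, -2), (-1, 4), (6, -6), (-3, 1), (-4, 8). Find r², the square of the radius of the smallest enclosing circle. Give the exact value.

The farthest pair is (6, -6)–(-4, 8) with squared distance 296. The circle on this segment as diameter has centre (1, 1) and r² = 296/4 = 74.
Check (-6, -1): distance² to centre = 53 ≤ 74, so it lies inside.
All remaining points lie in this disk, and no smaller disk contains both endpoints, so this is the minimum enclosing circle.

74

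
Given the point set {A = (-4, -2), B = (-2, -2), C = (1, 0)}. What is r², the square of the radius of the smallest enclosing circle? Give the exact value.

7.25

Side lengths²: AB² = 4, AC² = 29, BC² = 13.
Since AC² = 29 ≥ 13 + 4 = 17, the angle opposite AC is not acute, so the smallest enclosing circle has AC as diameter.
Centre = midpoint of AC = (-1.5, -1), r² = 29/4 = 7.25.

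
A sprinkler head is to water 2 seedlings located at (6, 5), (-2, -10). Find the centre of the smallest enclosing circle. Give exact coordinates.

(2, -2.5)

The smallest circle enclosing two points has them as diameter endpoints.
Centre = midpoint = (2, -2.5); r² = |(6, 5)−(-2, -10)|²/4 = 289/4 = 72.25.
Centre = (2, -2.5).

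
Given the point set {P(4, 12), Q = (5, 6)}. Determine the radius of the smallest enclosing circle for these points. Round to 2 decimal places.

The smallest circle enclosing two points has them as diameter endpoints.
Centre = midpoint = (4.5, 9); r² = |PQ|²/4 = 37/4 = 9.25.
r = √(9.25) ≈ 3.04.

3.04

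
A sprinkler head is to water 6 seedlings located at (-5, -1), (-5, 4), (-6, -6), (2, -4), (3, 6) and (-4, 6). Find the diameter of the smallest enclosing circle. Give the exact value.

15

A smallest enclosing disk is always determined by at most three of the input points on its boundary.
The farthest pair is (-6, -6)–(3, 6) with squared distance 225. The circle on this segment as diameter has centre (-1.5, 0) and r² = 225/4 = 56.25.
Check (-5, -1): distance² to centre = 13.25 ≤ 56.25, so it lies inside.
All remaining points lie in this disk, and no smaller disk contains both endpoints, so this is the minimum enclosing circle.
Diameter = 2r = 2√(56.25) = 15.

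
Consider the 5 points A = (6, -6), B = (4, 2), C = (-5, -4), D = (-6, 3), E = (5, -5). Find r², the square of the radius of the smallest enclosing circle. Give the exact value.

56.25

The minimum enclosing circle of a finite set is fixed by two of the points (as a diameter) or three (as a circumcircle).
The farthest pair is A–D with squared distance 225. The circle on this segment as diameter has centre (0, -1.5) and r² = 225/4 = 56.25.
Check B: distance² to centre = 28.25 ≤ 56.25, so it lies inside.
All remaining points lie in this disk, and no smaller disk contains both endpoints, so this is the minimum enclosing circle.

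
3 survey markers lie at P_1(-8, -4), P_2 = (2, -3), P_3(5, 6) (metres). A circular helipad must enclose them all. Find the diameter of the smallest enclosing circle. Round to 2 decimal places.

16.40

Side lengths²: P_1P_2² = 101, P_1P_3² = 269, P_2P_3² = 90.
Since P_1P_3² = 269 ≥ 101 + 90 = 191, the angle opposite P_1P_3 is not acute, so the smallest enclosing circle has P_1P_3 as diameter.
Centre = midpoint of P_1P_3 = (-1.5, 1), r² = 269/4 = 67.25.
Diameter = 2r = 2√(67.25) ≈ 16.40.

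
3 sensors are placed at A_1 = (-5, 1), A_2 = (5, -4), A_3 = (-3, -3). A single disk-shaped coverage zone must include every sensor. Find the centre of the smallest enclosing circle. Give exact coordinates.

Side lengths²: A_1A_2² = 125, A_1A_3² = 20, A_2A_3² = 65.
Since A_1A_2² = 125 ≥ 65 + 20 = 85, the angle opposite A_1A_2 is not acute, so the smallest enclosing circle has A_1A_2 as diameter.
Centre = midpoint of A_1A_2 = (0, -1.5), r² = 125/4 = 31.25.
Centre = (0, -1.5).

(0, -1.5)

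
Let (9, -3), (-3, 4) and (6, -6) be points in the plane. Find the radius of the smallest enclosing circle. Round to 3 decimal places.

Call the three points A, B, C in the order given.
Side lengths²: AB² = 193, AC² = 18, BC² = 181.
Since AB² = 193 < 181 + 18 = 199, the triangle is acute, so the smallest enclosing circle is the circumcircle.
Circumcentre = (107/38, 7/38), r² = 34933/722.
r = √(34933/722) ≈ 6.956.

6.956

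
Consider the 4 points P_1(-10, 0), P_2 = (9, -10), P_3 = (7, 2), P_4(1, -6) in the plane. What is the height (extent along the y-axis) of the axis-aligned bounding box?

max y = 2, min y = -10, so height = 12.

12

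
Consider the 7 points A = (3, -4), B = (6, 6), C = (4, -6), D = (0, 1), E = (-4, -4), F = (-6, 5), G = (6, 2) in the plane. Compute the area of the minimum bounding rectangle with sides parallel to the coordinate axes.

x ranges over [-6, 6], width 12.
y ranges over [-6, 6], height 12.
Area = 12 × 12 = 144.

144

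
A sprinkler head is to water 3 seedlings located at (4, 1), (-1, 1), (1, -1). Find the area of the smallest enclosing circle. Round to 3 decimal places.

19.635

Call the three points A, B, C in the order given.
Side lengths²: AB² = 25, AC² = 13, BC² = 8.
Since AB² = 25 ≥ 13 + 8 = 21, the angle opposite AB is not acute, so the smallest enclosing circle has AB as diameter.
Centre = midpoint of AB = (1.5, 1), r² = 25/4 = 6.25.
Area = π·r² = π·6.25 ≈ 19.635.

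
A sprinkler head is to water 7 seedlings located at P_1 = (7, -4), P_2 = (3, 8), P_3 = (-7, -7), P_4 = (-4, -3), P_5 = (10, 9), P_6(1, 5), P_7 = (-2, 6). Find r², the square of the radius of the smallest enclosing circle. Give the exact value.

A smallest enclosing disk is always determined by at most three of the input points on its boundary.
The farthest pair is P_3–P_5 with squared distance 545. The circle on this segment as diameter has centre (1.5, 1) and r² = 545/4 = 136.25.
Check P_1: distance² to centre = 55.25 ≤ 136.25, so it lies inside.
All remaining points lie in this disk, and no smaller disk contains both endpoints, so this is the minimum enclosing circle.

136.25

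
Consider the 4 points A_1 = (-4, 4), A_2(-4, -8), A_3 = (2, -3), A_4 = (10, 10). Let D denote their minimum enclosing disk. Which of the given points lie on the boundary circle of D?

A_2, A_4

The farthest pair is A_2–A_4 with squared distance 520. The circle on this segment as diameter has centre (3, 1) and r² = 520/4 = 130.
Check A_1: distance² to centre = 58 ≤ 130, so it lies inside.
All remaining points lie in this disk, and no smaller disk contains both endpoints, so this is the minimum enclosing circle.
The points at distance exactly r from the centre are A_2, A_4 — 2 points.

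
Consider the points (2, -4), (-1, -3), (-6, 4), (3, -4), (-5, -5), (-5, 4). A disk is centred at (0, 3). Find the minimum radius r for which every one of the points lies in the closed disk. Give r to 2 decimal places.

9.43

The required radius is the distance from (0, 3) to the farthest point.
Squared distances: 53, 37, 37, 58, 89, 26.
Maximum is 89, attained at (-5, -5).
r = √89 ≈ 9.43.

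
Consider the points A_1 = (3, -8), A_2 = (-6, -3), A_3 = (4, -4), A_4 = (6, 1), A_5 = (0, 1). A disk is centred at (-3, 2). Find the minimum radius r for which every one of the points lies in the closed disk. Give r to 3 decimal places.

11.662

The required radius is the distance from (-3, 2) to the farthest point.
Squared distances: 136, 34, 85, 82, 10.
Maximum is 136, attained at A_1.
r = √136 ≈ 11.662.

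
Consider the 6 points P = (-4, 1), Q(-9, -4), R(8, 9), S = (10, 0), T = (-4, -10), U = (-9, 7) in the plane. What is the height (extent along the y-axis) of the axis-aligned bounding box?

max y = 9, min y = -10, so height = 19.

19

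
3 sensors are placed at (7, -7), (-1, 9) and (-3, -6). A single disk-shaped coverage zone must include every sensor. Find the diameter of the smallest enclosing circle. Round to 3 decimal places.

Call the three points A, B, C in the order given.
Side lengths²: AB² = 320, AC² = 101, BC² = 229.
Since AB² = 320 < 229 + 101 = 330, the triangle is acute, so the smallest enclosing circle is the circumcircle.
Circumcentre = (52/19, 33/38), r² = 115645/1444.
Diameter = 2r = 2√(115645/1444) ≈ 17.898.

17.898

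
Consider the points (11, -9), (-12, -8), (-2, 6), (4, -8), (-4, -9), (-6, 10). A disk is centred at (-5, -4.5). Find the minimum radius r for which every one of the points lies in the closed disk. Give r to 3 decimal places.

16.621

The required radius is the distance from (-5, -4.5) to the farthest point.
Squared distances: 276.25, 61.25, 119.25, 93.25, 21.25, 211.25.
Maximum is 276.25, attained at (11, -9).
r = √(276.25) ≈ 16.621.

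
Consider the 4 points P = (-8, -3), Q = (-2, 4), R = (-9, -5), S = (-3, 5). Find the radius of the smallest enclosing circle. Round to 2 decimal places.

5.83

By Welzl's lemma the MEC is supported by two points (diametrically opposite) or three points (on a circumcircle).
The farthest pair is R–S with squared distance 136. The circle on this segment as diameter has centre (-6, 0) and r² = 136/4 = 34.
Check P: distance² to centre = 13 ≤ 34, so it lies inside.
All remaining points lie in this disk, and no smaller disk contains both endpoints, so this is the minimum enclosing circle.
r = √34 ≈ 5.83.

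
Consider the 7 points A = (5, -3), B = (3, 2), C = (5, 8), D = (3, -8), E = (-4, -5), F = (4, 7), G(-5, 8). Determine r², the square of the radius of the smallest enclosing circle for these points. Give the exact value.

81.25

The minimum enclosing circle of a finite set is fixed by two of the points (as a diameter) or three (as a circumcircle).
The minimum enclosing circle is determined by three boundary points: C, D, G.
Their circumcentre is (0, 0.5) with r² = 81.25.
The farthest remaining point F is at distance² 58.25 ≤ 81.25.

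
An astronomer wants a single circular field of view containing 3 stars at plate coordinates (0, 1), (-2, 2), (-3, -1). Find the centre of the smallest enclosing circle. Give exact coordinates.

(-23/14, 3/14)

Call the three points A, B, C in the order given.
Side lengths²: AB² = 5, AC² = 13, BC² = 10.
Since AC² = 13 < 10 + 5 = 15, the triangle is acute, so the smallest enclosing circle is the circumcircle.
Circumcentre = (-23/14, 3/14), r² = 325/98.
Centre = (-23/14, 3/14).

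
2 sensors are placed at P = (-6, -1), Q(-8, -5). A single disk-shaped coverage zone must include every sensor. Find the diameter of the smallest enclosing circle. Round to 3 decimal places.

4.472

The smallest circle enclosing two points has them as diameter endpoints.
Centre = midpoint = (-7, -3); r² = |PQ|²/4 = 20/4 = 5.
Diameter = 2r = 2√5 ≈ 4.472.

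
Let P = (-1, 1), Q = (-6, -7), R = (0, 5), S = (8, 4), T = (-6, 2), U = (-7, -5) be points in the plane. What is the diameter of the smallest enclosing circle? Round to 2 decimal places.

17.80

The farthest pair is Q–S with squared distance 317. The circle on this segment as diameter has centre (1, -1.5) and r² = 317/4 = 79.25.
Check P: distance² to centre = 10.25 ≤ 79.25, so it lies inside.
All remaining points lie in this disk, and no smaller disk contains both endpoints, so this is the minimum enclosing circle.
Diameter = 2r = 2√(79.25) ≈ 17.80.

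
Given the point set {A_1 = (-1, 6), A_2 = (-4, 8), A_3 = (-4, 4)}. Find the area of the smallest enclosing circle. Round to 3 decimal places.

14.748

Side lengths²: A_1A_2² = 13, A_1A_3² = 13, A_2A_3² = 16.
Since A_2A_3² = 16 < 13 + 13 = 26, the triangle is acute, so the smallest enclosing circle is the circumcircle.
Circumcentre = (-19/6, 6), r² = 169/36.
Area = π·r² = π·169/36 ≈ 14.748.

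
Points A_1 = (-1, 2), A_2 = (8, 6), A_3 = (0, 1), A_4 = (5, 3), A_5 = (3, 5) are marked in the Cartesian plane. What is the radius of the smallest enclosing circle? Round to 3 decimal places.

The farthest pair is A_1–A_2 with squared distance 97. The circle on this segment as diameter has centre (3.5, 4) and r² = 97/4 = 24.25.
Check A_3: distance² to centre = 21.25 ≤ 24.25, so it lies inside.
All remaining points lie in this disk, and no smaller disk contains both endpoints, so this is the minimum enclosing circle.
r = √(24.25) ≈ 4.924.

4.924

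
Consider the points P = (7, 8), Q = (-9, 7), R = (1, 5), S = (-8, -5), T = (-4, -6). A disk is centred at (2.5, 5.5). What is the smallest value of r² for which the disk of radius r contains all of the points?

220.5

The required radius is the distance from (2.5, 5.5) to the farthest point.
Squared distances: 26.5, 134.5, 2.5, 220.5, 174.5.
Maximum is 220.5, attained at S.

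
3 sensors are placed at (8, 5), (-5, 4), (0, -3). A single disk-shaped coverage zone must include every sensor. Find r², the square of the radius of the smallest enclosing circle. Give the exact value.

Call the three points A, B, C in the order given.
Side lengths²: AB² = 170, AC² = 128, BC² = 74.
Since AB² = 170 < 128 + 74 = 202, the triangle is acute, so the smallest enclosing circle is the circumcircle.
Circumcentre = (19/12, 41/12), r² = 3145/72.

3145/72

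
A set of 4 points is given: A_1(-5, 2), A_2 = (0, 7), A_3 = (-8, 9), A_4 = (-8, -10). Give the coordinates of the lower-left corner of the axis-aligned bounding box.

(-8, -10)

x-range [-8, 0], y-range [-10, 9].
The lower-left corner is (-8, -10).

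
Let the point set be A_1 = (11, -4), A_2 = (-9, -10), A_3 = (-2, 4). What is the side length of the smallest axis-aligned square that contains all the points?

20

The bounding box has width 20 and height 14.
An axis-aligned square enclosing the set must have side ≥ max(width, height).
So the minimum side is max(20, 14) = 20.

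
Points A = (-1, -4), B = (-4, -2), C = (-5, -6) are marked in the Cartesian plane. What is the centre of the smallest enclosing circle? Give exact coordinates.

Side lengths²: AB² = 13, AC² = 20, BC² = 17.
Since AC² = 20 < 17 + 13 = 30, the triangle is acute, so the smallest enclosing circle is the circumcircle.
Circumcentre = (-47/14, -30/7), r² = 1105/196.
Centre = (-47/14, -30/7).

(-47/14, -30/7)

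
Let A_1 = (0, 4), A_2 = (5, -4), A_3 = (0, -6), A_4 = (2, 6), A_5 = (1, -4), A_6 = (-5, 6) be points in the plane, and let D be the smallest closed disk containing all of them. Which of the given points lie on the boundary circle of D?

A_2, A_6

The farthest pair is A_2–A_6 with squared distance 200. The circle on this segment as diameter has centre (0, 1) and r² = 200/4 = 50.
Check A_1: distance² to centre = 9 ≤ 50, so it lies inside.
All remaining points lie in this disk, and no smaller disk contains both endpoints, so this is the minimum enclosing circle.
The points at distance exactly r from the centre are A_2, A_6 — 2 points.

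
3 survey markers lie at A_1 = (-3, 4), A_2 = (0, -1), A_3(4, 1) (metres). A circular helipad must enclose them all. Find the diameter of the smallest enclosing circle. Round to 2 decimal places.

Side lengths²: A_1A_2² = 34, A_1A_3² = 58, A_2A_3² = 20.
Since A_1A_3² = 58 ≥ 34 + 20 = 54, the angle opposite A_1A_3 is not acute, so the smallest enclosing circle has A_1A_3 as diameter.
Centre = midpoint of A_1A_3 = (0.5, 2.5), r² = 58/4 = 14.5.
Diameter = 2r = 2√(14.5) ≈ 7.62.

7.62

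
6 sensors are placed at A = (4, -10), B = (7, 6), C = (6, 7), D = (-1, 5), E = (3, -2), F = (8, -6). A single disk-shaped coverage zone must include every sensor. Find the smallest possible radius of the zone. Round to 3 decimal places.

8.567

The minimum enclosing circle is determined by three boundary points: A, C, D.
Their circumcentre is (213/46, -67/46) with r² = 77645/1058.
The farthest remaining point B is at distance² 64765/1058 ≤ 77645/1058.
r = √(77645/1058) ≈ 8.567.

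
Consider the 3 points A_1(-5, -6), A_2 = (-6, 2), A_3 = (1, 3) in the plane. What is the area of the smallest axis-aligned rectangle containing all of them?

x ranges over [-6, 1], width 7.
y ranges over [-6, 3], height 9.
Area = 7 × 9 = 63.

63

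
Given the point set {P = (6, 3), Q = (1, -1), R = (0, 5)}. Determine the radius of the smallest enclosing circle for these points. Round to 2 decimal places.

3.62

Side lengths²: PQ² = 41, PR² = 40, QR² = 37.
Since PQ² = 41 < 40 + 37 = 77, the triangle is acute, so the smallest enclosing circle is the circumcircle.
Circumcentre = (83/34, 79/34), r² = 7585/578.
r = √(7585/578) ≈ 3.62.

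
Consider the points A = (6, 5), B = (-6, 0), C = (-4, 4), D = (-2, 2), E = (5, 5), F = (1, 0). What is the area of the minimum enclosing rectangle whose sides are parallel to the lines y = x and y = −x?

76.5

In coordinates u = x + y, v = x − y the rectangle is axis-aligned; the map (x,y)→(u,v) scales areas by 2.
u-values: 11, -6, 0, 0, 10, 1; range = 11 − (-6) = 17.
v-values: 1, -6, -8, -4, 0, 1; range = 1 − (-8) = 9.
Area = (17 × 9) / 2 = 76.5.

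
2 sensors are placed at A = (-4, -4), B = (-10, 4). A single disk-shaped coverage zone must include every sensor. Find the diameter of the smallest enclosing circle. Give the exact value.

The smallest circle enclosing two points has them as diameter endpoints.
Centre = midpoint = (-7, 0); r² = |AB|²/4 = 100/4 = 25.
Diameter = 2r = 2√25 = 10.

10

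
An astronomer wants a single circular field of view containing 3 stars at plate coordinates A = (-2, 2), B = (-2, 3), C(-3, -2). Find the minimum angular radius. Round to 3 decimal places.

Side lengths²: AB² = 1, AC² = 17, BC² = 26.
Since BC² = 26 ≥ 17 + 1 = 18, the angle opposite BC is not acute, so the smallest enclosing circle has BC as diameter.
Centre = midpoint of BC = (-2.5, 0.5), r² = 26/4 = 6.5.
r = √(6.5) ≈ 2.550.

2.550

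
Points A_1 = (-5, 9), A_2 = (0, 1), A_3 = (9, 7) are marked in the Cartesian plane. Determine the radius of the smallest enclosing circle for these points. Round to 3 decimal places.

Side lengths²: A_1A_2² = 89, A_1A_3² = 200, A_2A_3² = 117.
Since A_1A_3² = 200 < 117 + 89 = 206, the triangle is acute, so the smallest enclosing circle is the circumcircle.
Circumcentre = (67/34, 265/34), r² = 28925/578.
r = √(28925/578) ≈ 7.074.

7.074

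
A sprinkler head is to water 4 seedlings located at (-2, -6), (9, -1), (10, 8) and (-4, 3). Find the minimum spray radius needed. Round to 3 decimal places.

A smallest enclosing disk is always determined by at most three of the input points on its boundary.
The farthest pair is (-2, -6)–(10, 8) with squared distance 340. The circle on this segment as diameter has centre (4, 1) and r² = 340/4 = 85.
Check (9, -1): distance² to centre = 29 ≤ 85, so it lies inside.
All remaining points lie in this disk, and no smaller disk contains both endpoints, so this is the minimum enclosing circle.
r = √85 ≈ 9.220.

9.220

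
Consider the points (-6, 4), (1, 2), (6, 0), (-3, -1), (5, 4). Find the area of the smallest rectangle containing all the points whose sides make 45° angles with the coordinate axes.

104

In coordinates u = x + y, v = x − y the rectangle is axis-aligned; the map (x,y)→(u,v) scales areas by 2.
u-values: -2, 3, 6, -4, 9; range = 9 − (-4) = 13.
v-values: -10, -1, 6, -2, 1; range = 6 − (-10) = 16.
Area = (13 × 16) / 2 = 104.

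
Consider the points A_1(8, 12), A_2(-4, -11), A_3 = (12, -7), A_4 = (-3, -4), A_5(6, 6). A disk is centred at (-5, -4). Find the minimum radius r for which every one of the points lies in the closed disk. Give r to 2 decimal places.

20.62

The required radius is the distance from (-5, -4) to the farthest point.
Squared distances: 425, 50, 298, 4, 221.
Maximum is 425, attained at A_1.
r = √425 ≈ 20.62.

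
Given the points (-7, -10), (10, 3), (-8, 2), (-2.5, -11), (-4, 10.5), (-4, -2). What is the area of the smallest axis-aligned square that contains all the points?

462.25

The bounding box has width 18 and height 21.5.
An axis-aligned square enclosing the set must have side ≥ max(width, height).
So the minimum side is max(18, 21.5) = 21.5.
Area = 21.5² = 462.25.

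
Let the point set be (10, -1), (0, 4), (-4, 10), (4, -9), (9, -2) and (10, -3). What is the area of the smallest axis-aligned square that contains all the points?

The bounding box has width 14 and height 19.
An axis-aligned square enclosing the set must have side ≥ max(width, height).
So the minimum side is max(14, 19) = 19.
Area = 19² = 361.

361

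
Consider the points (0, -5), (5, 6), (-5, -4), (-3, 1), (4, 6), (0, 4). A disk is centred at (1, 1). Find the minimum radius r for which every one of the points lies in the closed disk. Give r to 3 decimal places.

7.810

The required radius is the distance from (1, 1) to the farthest point.
Squared distances: 37, 41, 61, 16, 34, 10.
Maximum is 61, attained at (-5, -4).
r = √61 ≈ 7.810.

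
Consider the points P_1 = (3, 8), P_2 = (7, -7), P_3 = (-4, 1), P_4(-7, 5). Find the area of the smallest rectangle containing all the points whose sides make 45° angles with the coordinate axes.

182

In coordinates u = x + y, v = x − y the rectangle is axis-aligned; the map (x,y)→(u,v) scales areas by 2.
u-values: 11, 0, -3, -2; range = 11 − (-3) = 14.
v-values: -5, 14, -5, -12; range = 14 − (-12) = 26.
Area = (14 × 26) / 2 = 182.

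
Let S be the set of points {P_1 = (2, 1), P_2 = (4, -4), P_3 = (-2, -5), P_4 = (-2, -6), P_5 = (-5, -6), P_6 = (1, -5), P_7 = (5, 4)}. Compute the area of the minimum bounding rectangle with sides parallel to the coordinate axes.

x ranges over [-5, 5], width 10.
y ranges over [-6, 4], height 10.
Area = 10 × 10 = 100.

100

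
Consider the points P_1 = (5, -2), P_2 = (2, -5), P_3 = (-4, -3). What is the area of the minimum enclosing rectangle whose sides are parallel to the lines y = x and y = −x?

In coordinates u = x + y, v = x − y the rectangle is axis-aligned; the map (x,y)→(u,v) scales areas by 2.
u-values: 3, -3, -7; range = 3 − (-7) = 10.
v-values: 7, 7, -1; range = 7 − (-1) = 8.
Area = (10 × 8) / 2 = 40.

40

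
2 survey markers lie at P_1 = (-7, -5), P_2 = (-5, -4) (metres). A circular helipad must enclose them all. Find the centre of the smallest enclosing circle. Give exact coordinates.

(-6, -4.5)

The smallest circle enclosing two points has them as diameter endpoints.
Centre = midpoint = (-6, -4.5); r² = |P_1P_2|²/4 = 5/4 = 1.25.
Centre = (-6, -4.5).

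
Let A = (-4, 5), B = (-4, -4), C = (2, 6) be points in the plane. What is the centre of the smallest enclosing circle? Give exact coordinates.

(-1, 1)

Side lengths²: AB² = 81, AC² = 37, BC² = 136.
Since BC² = 136 ≥ 81 + 37 = 118, the angle opposite BC is not acute, so the smallest enclosing circle has BC as diameter.
Centre = midpoint of BC = (-1, 1), r² = 136/4 = 34.
Centre = (-1, 1).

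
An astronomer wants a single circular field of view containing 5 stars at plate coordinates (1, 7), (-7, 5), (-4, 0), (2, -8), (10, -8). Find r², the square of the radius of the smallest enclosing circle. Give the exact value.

114.5

A smallest enclosing disk is always determined by at most three of the input points on its boundary.
The farthest pair is (-7, 5)–(10, -8) with squared distance 458. The circle on this segment as diameter has centre (1.5, -1.5) and r² = 458/4 = 114.5.
Check (1, 7): distance² to centre = 72.5 ≤ 114.5, so it lies inside.
All remaining points lie in this disk, and no smaller disk contains both endpoints, so this is the minimum enclosing circle.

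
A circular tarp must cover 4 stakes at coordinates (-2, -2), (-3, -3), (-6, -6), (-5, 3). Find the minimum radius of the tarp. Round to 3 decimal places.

4.528

The farthest pair is (-6, -6)–(-5, 3) with squared distance 82. The circle on this segment as diameter has centre (-5.5, -1.5) and r² = 82/4 = 20.5.
Check (-2, -2): distance² to centre = 12.5 ≤ 20.5, so it lies inside.
All remaining points lie in this disk, and no smaller disk contains both endpoints, so this is the minimum enclosing circle.
r = √(20.5) ≈ 4.528.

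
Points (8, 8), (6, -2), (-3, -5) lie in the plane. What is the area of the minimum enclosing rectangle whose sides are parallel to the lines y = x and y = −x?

96

In coordinates u = x + y, v = x − y the rectangle is axis-aligned; the map (x,y)→(u,v) scales areas by 2.
u-values: 16, 4, -8; range = 16 − (-8) = 24.
v-values: 0, 8, 2; range = 8 − 0 = 8.
Area = (24 × 8) / 2 = 96.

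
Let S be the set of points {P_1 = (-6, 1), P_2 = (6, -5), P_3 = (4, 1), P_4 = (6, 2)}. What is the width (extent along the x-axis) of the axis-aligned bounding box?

12

max x = 6, min x = -6, so width = 12.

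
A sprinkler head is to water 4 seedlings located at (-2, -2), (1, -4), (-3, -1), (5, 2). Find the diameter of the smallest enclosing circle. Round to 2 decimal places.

8.56

The minimum enclosing circle of a finite set is fixed by two of the points (as a diameter) or three (as a circumcircle).
The minimum enclosing circle is determined by three boundary points: (1, -4), (-3, -1), (5, 2).
Their circumcentre is (13/12, 5/18) with r² = 23725/1296.
The farthest remaining point (-2, -2) is at distance² 19045/1296 ≤ 23725/1296.
Diameter = 2r = 2√(23725/1296) ≈ 8.56.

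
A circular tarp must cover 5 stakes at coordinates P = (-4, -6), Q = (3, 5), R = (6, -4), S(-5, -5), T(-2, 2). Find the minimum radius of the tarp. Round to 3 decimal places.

6.578

A smallest enclosing disk is always determined by at most three of the input points on its boundary.
The minimum enclosing circle is determined by three boundary points: Q, R, S.
Their circumcentre is (3/17, -16/17) with r² = 12505/289.
The farthest remaining point P is at distance² 12437/289 ≤ 12505/289.
r = √(12505/289) ≈ 6.578.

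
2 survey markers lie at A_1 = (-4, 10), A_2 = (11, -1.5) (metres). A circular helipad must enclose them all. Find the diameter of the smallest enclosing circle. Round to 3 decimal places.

18.901

The smallest circle enclosing two points has them as diameter endpoints.
Centre = midpoint = (3.5, 4.25); r² = |A_1A_2|²/4 = 357.25/4 = 89.3125.
Diameter = 2r = 2√(89.3125) ≈ 18.901.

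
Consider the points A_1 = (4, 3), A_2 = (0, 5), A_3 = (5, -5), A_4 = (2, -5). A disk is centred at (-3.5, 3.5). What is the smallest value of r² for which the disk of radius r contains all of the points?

The required radius is the distance from (-3.5, 3.5) to the farthest point.
Squared distances: 56.5, 14.5, 144.5, 102.5.
Maximum is 144.5, attained at A_3.

144.5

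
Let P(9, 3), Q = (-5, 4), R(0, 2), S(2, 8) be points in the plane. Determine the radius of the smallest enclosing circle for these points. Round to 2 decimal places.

7.02

A smallest enclosing disk is always determined by at most three of the input points on its boundary.
The farthest pair is P–Q with squared distance 197. The circle on this segment as diameter has centre (2, 3.5) and r² = 197/4 = 49.25.
Check R: distance² to centre = 6.25 ≤ 49.25, so it lies inside.
All remaining points lie in this disk, and no smaller disk contains both endpoints, so this is the minimum enclosing circle.
r = √(49.25) ≈ 7.02.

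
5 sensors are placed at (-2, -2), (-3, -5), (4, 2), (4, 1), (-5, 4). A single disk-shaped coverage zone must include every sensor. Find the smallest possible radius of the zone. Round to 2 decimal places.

The minimum enclosing circle is determined by three boundary points: (-3, -5), (4, 2), (-5, 4).
Their circumcentre is (-25/22, 3/22) with r² = 7225/242.
The farthest remaining point (4, 1) is at distance² 6565/242 ≤ 7225/242.
r = √(7225/242) ≈ 5.46.

5.46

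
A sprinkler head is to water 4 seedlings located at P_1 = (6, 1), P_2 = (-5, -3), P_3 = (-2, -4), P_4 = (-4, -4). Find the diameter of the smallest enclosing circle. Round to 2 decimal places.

11.70

By Welzl's lemma the MEC is supported by two points (diametrically opposite) or three points (on a circumcircle).
The farthest pair is P_1–P_2 with squared distance 137. The circle on this segment as diameter has centre (0.5, -1) and r² = 137/4 = 34.25.
Check P_3: distance² to centre = 15.25 ≤ 34.25, so it lies inside.
All remaining points lie in this disk, and no smaller disk contains both endpoints, so this is the minimum enclosing circle.
Diameter = 2r = 2√(34.25) ≈ 11.70.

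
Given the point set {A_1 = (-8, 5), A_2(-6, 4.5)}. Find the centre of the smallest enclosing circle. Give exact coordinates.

The smallest circle enclosing two points has them as diameter endpoints.
Centre = midpoint = (-7, 4.75); r² = |A_1A_2|²/4 = 4.25/4 = 1.0625.
Centre = (-7, 4.75).

(-7, 4.75)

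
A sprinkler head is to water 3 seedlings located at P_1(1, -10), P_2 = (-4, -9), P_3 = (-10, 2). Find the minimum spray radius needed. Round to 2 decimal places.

8.14

Side lengths²: P_1P_2² = 26, P_1P_3² = 265, P_2P_3² = 157.
Since P_1P_3² = 265 ≥ 157 + 26 = 183, the angle opposite P_1P_3 is not acute, so the smallest enclosing circle has P_1P_3 as diameter.
Centre = midpoint of P_1P_3 = (-4.5, -4), r² = 265/4 = 66.25.
r = √(66.25) ≈ 8.14.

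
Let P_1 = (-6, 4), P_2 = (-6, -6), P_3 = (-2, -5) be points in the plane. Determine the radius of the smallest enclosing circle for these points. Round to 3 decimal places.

Side lengths²: P_1P_2² = 100, P_1P_3² = 97, P_2P_3² = 17.
Since P_1P_2² = 100 < 97 + 17 = 114, the triangle is acute, so the smallest enclosing circle is the circumcircle.
Circumcentre = (-5.125, -1), r² = 25.765625.
r = √(25.765625) ≈ 5.076.

5.076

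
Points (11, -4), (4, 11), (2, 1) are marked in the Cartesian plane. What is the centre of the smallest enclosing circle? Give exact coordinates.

Call the three points A, B, C in the order given.
Side lengths²: AB² = 274, AC² = 106, BC² = 104.
Since AB² = 274 ≥ 106 + 104 = 210, the angle opposite AB is not acute, so the smallest enclosing circle has AB as diameter.
Centre = midpoint of AB = (7.5, 3.5), r² = 274/4 = 68.5.
Centre = (7.5, 3.5).

(7.5, 3.5)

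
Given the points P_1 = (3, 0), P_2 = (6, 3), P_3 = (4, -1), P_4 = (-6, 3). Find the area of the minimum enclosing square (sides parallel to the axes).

144

The bounding box has width 12 and height 4.
An axis-aligned square enclosing the set must have side ≥ max(width, height).
So the minimum side is max(12, 4) = 12.
Area = 12² = 144.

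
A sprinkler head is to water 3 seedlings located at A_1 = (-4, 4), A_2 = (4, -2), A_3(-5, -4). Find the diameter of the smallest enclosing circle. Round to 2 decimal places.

10.62

Side lengths²: A_1A_2² = 100, A_1A_3² = 65, A_2A_3² = 85.
Since A_1A_2² = 100 < 85 + 65 = 150, the triangle is acute, so the smallest enclosing circle is the circumcircle.
Circumcentre = (-15/14, -3/7), r² = 5525/196.
Diameter = 2r = 2√(5525/196) ≈ 10.62.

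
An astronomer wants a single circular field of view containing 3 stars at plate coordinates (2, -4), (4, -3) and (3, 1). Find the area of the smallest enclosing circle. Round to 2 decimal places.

Call the three points A, B, C in the order given.
Side lengths²: AB² = 5, AC² = 26, BC² = 17.
Since AC² = 26 ≥ 17 + 5 = 22, the angle opposite AC is not acute, so the smallest enclosing circle has AC as diameter.
Centre = midpoint of AC = (2.5, -1.5), r² = 26/4 = 6.5.
Area = π·r² = π·6.5 ≈ 20.42.

20.42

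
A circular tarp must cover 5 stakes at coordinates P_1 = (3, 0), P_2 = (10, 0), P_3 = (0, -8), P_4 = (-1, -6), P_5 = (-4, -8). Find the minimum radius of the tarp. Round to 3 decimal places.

The minimum enclosing circle of a finite set is fixed by two of the points (as a diameter) or three (as a circumcircle).
The farthest pair is P_2–P_5 with squared distance 260. The circle on this segment as diameter has centre (3, -4) and r² = 260/4 = 65.
Check P_1: distance² to centre = 16 ≤ 65, so it lies inside.
All remaining points lie in this disk, and no smaller disk contains both endpoints, so this is the minimum enclosing circle.
r = √65 ≈ 8.062.

8.062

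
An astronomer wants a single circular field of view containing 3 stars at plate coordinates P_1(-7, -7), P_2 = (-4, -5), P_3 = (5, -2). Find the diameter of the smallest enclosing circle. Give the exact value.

Side lengths²: P_1P_2² = 13, P_1P_3² = 169, P_2P_3² = 90.
Since P_1P_3² = 169 ≥ 90 + 13 = 103, the angle opposite P_1P_3 is not acute, so the smallest enclosing circle has P_1P_3 as diameter.
Centre = midpoint of P_1P_3 = (-1, -4.5), r² = 169/4 = 42.25.
Diameter = 2r = 2√(42.25) = 13.

13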